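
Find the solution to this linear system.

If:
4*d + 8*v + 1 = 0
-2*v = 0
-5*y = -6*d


Then:
d = -1/4
v = 0
y = -3/10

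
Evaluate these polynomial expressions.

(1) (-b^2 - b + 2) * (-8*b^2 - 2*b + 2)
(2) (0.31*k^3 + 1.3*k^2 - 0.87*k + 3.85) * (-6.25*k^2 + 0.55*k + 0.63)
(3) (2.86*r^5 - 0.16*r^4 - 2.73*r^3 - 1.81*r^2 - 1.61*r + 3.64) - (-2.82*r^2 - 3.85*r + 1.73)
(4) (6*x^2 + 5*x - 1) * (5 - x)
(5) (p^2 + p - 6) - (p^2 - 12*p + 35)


(1) = 8*b^4 + 10*b^3 - 16*b^2 - 6*b + 4
(2) = -1.9375*k^5 - 7.9545*k^4 + 6.3478*k^3 - 23.722*k^2 + 1.5694*k + 2.4255
(3) = 2.86*r^5 - 0.16*r^4 - 2.73*r^3 + 1.01*r^2 + 2.24*r + 1.91
(4) = -6*x^3 + 25*x^2 + 26*x - 5
(5) = 13*p - 41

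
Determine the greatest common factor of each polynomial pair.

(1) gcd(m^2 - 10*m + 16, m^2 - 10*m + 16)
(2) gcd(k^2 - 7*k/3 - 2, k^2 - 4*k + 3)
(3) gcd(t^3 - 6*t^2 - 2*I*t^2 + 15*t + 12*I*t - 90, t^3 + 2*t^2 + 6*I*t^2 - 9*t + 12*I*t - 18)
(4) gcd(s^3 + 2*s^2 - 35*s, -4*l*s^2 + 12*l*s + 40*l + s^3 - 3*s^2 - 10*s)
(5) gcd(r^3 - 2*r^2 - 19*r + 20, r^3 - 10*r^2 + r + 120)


(1) = m^2 - 10*m + 16
(2) = gcd((k - 3)*(k + 2/3), (k - 3)*(k - 1)) = k - 3
(3) = gcd((t - 6)*(t - 5*I)*(t + 3*I), (t + 2)*(t + 3*I)^2) = t + 3*I
(4) = gcd(s*(s - 5)*(s + 7), (-4*l + s)*(s - 5)*(s + 2)) = s - 5
(5) = gcd((r - 5)*(r - 1)*(r + 4), (r - 8)*(r - 5)*(r + 3)) = r - 5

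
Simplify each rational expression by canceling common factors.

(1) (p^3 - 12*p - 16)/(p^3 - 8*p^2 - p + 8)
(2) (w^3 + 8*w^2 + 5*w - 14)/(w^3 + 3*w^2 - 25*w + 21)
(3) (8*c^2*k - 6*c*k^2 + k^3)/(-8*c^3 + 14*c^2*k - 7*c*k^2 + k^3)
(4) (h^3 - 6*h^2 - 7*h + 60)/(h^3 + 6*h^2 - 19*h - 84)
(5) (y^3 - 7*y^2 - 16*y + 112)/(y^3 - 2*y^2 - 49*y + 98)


(1) = (p^3 - 12*p - 16)/(p^3 - 8*p^2 - p + 8)
(2) = (w + 2)/(w - 3)
(3) = -k/(c - k)
(4) = (h - 5)/(h + 7)
(5) = (y^2 - 16)/(y^2 + 5*y - 14)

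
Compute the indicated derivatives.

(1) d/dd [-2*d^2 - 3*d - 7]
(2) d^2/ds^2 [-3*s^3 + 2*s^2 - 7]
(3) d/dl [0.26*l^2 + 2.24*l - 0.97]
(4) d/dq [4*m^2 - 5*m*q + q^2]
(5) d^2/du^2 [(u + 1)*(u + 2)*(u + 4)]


(1) = -4*d - 3
(2) = 4 - 18*s
(3) = 0.52*l + 2.24
(4) = -5*m + 2*q
(5) = 6*u + 14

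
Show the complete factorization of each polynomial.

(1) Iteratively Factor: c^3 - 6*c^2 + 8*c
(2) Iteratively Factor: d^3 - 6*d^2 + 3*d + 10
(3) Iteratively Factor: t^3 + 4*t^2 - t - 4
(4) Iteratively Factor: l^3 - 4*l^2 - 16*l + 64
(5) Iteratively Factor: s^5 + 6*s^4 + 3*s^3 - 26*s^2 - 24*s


(1) = (c)*(c^2 - 6*c + 8) = c*(c - 4)*(c - 2)
(2) = (d - 5)*(d^2 - d - 2) = (d - 5)*(d - 2)*(d + 1)
(3) = (t - 1)*(t^2 + 5*t + 4) = (t - 1)*(t + 1)*(t + 4)
(4) = (l - 4)*(l^2 - 16) = (l - 4)*(l + 4)*(l - 4)
(5) = (s + 1)*(s^4 + 5*s^3 - 2*s^2 - 24*s) = (s + 1)*(s + 3)*(s^3 + 2*s^2 - 8*s) = (s + 1)*(s + 3)*(s + 4)*(s^2 - 2*s) = s*(s + 1)*(s + 3)*(s + 4)*(s - 2)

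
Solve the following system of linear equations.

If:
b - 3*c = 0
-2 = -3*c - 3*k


Then:
b = 2 - 3*k
c = 2/3 - k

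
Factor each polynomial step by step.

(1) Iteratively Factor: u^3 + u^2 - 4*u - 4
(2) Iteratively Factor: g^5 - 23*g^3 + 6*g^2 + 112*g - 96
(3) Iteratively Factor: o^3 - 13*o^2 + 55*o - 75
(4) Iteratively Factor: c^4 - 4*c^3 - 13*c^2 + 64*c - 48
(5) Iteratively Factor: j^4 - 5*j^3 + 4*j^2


(1) = (u + 1)*(u^2 - 4) = (u + 1)*(u + 2)*(u - 2)
(2) = (g - 1)*(g^4 + g^3 - 22*g^2 - 16*g + 96) = (g - 1)*(g + 3)*(g^3 - 2*g^2 - 16*g + 32) = (g - 4)*(g - 1)*(g + 3)*(g^2 + 2*g - 8) = (g - 4)*(g - 1)*(g + 3)*(g + 4)*(g - 2)
(3) = (o - 5)*(o^2 - 8*o + 15) = (o - 5)^2*(o - 3)
(4) = (c + 4)*(c^3 - 8*c^2 + 19*c - 12) = (c - 3)*(c + 4)*(c^2 - 5*c + 4) = (c - 4)*(c - 3)*(c + 4)*(c - 1)
(5) = (j)*(j^3 - 5*j^2 + 4*j) = j*(j - 1)*(j^2 - 4*j) = j^2*(j - 1)*(j - 4)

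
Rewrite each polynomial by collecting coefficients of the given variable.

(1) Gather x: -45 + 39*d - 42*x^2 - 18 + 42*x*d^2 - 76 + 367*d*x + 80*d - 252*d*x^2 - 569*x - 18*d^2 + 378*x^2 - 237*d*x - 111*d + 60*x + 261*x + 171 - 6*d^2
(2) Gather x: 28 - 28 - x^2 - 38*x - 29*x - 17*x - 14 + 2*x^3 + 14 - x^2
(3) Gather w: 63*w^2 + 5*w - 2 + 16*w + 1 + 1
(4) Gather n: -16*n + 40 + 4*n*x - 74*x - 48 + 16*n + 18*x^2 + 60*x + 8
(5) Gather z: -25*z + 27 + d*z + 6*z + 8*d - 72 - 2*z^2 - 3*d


(1) = -24*d^2 + 8*d + x^2*(336 - 252*d) + x*(42*d^2 + 130*d - 248) + 32
(2) = 2*x^3 - 2*x^2 - 84*x
(3) = 63*w^2 + 21*w
(4) = 4*n*x + 18*x^2 - 14*x
(5) = 5*d - 2*z^2 + z*(d - 19) - 45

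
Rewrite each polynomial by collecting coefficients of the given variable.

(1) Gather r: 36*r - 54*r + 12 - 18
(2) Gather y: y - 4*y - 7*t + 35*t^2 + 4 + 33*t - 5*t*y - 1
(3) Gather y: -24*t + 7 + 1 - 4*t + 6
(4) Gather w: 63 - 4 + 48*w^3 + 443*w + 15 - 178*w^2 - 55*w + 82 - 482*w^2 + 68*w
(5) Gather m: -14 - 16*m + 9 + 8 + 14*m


(1) = -18*r - 6
(2) = 35*t^2 + 26*t + y*(-5*t - 3) + 3
(3) = 14 - 28*t
(4) = 48*w^3 - 660*w^2 + 456*w + 156
(5) = 3 - 2*m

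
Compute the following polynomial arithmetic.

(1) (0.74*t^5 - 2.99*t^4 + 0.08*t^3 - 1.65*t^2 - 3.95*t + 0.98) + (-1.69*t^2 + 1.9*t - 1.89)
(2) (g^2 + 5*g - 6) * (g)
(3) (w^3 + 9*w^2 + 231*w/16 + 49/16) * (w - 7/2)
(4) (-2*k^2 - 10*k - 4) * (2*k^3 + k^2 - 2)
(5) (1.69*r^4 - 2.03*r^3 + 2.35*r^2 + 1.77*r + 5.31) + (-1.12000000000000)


(1) = 0.74*t^5 - 2.99*t^4 + 0.08*t^3 - 3.34*t^2 - 2.05*t - 0.91
(2) = g^3 + 5*g^2 - 6*g
(3) = w^4 + 11*w^3/2 - 273*w^2/16 - 1519*w/32 - 343/32
(4) = -4*k^5 - 22*k^4 - 18*k^3 + 20*k + 8
(5) = 1.69*r^4 - 2.03*r^3 + 2.35*r^2 + 1.77*r + 4.19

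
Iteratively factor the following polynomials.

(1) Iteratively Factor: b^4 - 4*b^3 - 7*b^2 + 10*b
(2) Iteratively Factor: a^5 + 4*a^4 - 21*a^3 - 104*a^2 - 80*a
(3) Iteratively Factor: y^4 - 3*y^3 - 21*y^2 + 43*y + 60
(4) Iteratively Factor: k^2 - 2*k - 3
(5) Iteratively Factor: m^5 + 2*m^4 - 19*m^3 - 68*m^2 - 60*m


(1) = (b)*(b^3 - 4*b^2 - 7*b + 10) = b*(b - 5)*(b^2 + b - 2) = b*(b - 5)*(b + 2)*(b - 1)
(2) = (a)*(a^4 + 4*a^3 - 21*a^2 - 104*a - 80) = a*(a + 4)*(a^3 - 21*a - 20) = a*(a - 5)*(a + 4)*(a^2 + 5*a + 4) = a*(a - 5)*(a + 4)^2*(a + 1)
(3) = (y - 5)*(y^3 + 2*y^2 - 11*y - 12) = (y - 5)*(y + 1)*(y^2 + y - 12) = (y - 5)*(y + 1)*(y + 4)*(y - 3)
(4) = (k + 1)*(k - 3)
(5) = (m - 5)*(m^4 + 7*m^3 + 16*m^2 + 12*m) = (m - 5)*(m + 2)*(m^3 + 5*m^2 + 6*m) = m*(m - 5)*(m + 2)*(m^2 + 5*m + 6) = m*(m - 5)*(m + 2)*(m + 3)*(m + 2)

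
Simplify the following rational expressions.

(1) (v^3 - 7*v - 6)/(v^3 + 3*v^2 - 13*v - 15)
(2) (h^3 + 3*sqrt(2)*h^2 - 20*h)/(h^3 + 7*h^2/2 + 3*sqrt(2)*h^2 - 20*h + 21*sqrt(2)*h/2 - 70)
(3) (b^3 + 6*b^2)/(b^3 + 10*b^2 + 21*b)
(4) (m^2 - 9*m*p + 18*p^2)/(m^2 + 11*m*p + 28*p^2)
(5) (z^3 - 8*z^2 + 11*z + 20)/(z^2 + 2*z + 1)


(1) = (v + 2)/(v + 5)
(2) = 2*h/(2*h + 7)
(3) = (b^2 + 6*b)/(b^2 + 10*b + 21)
(4) = (m^2 - 9*m*p + 18*p^2)/(m^2 + 11*m*p + 28*p^2)
(5) = (z^2 - 9*z + 20)/(z + 1)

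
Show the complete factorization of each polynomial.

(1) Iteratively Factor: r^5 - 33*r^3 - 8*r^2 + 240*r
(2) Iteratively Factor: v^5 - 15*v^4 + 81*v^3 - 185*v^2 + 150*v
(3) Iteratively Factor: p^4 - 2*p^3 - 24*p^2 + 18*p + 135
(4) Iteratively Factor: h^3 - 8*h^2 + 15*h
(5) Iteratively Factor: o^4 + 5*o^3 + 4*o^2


(1) = (r + 4)*(r^4 - 4*r^3 - 17*r^2 + 60*r) = (r + 4)^2*(r^3 - 8*r^2 + 15*r) = (r - 3)*(r + 4)^2*(r^2 - 5*r) = (r - 5)*(r - 3)*(r + 4)^2*(r)
(2) = (v)*(v^4 - 15*v^3 + 81*v^2 - 185*v + 150) = v*(v - 5)*(v^3 - 10*v^2 + 31*v - 30) = v*(v - 5)*(v - 2)*(v^2 - 8*v + 15) = v*(v - 5)*(v - 3)*(v - 2)*(v - 5)
(3) = (p - 5)*(p^3 + 3*p^2 - 9*p - 27) = (p - 5)*(p - 3)*(p^2 + 6*p + 9) = (p - 5)*(p - 3)*(p + 3)*(p + 3)
(4) = (h - 5)*(h^2 - 3*h) = (h - 5)*(h - 3)*(h)
(5) = (o + 4)*(o^3 + o^2) = (o + 1)*(o + 4)*(o^2) = o*(o + 1)*(o + 4)*(o)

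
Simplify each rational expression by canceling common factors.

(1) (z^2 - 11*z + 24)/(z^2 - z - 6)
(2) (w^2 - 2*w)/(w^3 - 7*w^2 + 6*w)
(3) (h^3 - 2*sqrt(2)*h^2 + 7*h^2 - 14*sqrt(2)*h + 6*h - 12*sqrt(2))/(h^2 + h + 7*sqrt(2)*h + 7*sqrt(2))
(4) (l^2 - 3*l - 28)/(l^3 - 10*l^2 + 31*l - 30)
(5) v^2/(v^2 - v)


(1) = (z - 8)/(z + 2)
(2) = (w - 2)/(w^2 - 7*w + 6)
(3) = (h^2 + h*(6 - 2*sqrt(2)) - 12*sqrt(2))/(h + 7*sqrt(2))
(4) = (l^2 - 3*l - 28)/(l^3 - 10*l^2 + 31*l - 30)
(5) = v/(v - 1)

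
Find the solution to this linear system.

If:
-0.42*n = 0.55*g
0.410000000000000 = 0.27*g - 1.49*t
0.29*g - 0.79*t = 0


Then:
g = -1.48
n = 1.94
t = -0.54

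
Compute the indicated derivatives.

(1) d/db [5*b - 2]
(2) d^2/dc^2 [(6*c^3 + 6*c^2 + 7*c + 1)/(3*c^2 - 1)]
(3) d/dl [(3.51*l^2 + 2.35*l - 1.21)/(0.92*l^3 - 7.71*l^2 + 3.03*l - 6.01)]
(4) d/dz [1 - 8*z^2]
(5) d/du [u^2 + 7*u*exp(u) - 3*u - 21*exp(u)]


(1) = 5
(2) = 18*(9*c^3 + 9*c^2 + 9*c + 1)/(27*c^6 - 27*c^4 + 9*c^2 - 1)
(3) = (-3.2292*l^4 - 4.324*l^3 + 32.0934*l^2 - 60.8484*l - 10.4572)/(0.8464*l^6 - 14.1864*l^5 + 65.0193*l^4 - 57.781*l^3 + 101.8551*l^2 - 36.4206*l + 36.1201)
(4) = -16*z
(5) = 7*u*exp(u) + 2*u - 14*exp(u) - 3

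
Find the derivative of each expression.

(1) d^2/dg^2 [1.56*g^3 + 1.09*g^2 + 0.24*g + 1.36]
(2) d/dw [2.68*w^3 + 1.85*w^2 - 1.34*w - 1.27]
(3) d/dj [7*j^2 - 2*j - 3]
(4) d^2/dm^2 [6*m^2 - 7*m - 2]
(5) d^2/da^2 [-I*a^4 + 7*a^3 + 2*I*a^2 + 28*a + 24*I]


(1) = 9.36*g + 2.18
(2) = 8.04*w^2 + 3.7*w - 1.34
(3) = 14*j - 2
(4) = 12
(5) = -12*I*a^2 + 42*a + 4*I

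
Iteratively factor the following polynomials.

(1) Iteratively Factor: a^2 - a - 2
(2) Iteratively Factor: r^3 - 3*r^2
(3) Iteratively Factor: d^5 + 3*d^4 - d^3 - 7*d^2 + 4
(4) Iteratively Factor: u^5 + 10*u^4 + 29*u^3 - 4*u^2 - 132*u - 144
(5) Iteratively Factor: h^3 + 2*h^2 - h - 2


(1) = (a + 1)*(a - 2)
(2) = (r - 3)*(r^2) = r*(r - 3)*(r)
(3) = (d + 2)*(d^4 + d^3 - 3*d^2 - d + 2) = (d + 2)^2*(d^3 - d^2 - d + 1) = (d - 1)*(d + 2)^2*(d^2 - 1) = (d - 1)*(d + 1)*(d + 2)^2*(d - 1)
(4) = (u + 3)*(u^4 + 7*u^3 + 8*u^2 - 28*u - 48) = (u + 2)*(u + 3)*(u^3 + 5*u^2 - 2*u - 24) = (u - 2)*(u + 2)*(u + 3)*(u^2 + 7*u + 12) = (u - 2)*(u + 2)*(u + 3)^2*(u + 4)
(5) = (h + 2)*(h^2 - 1) = (h + 1)*(h + 2)*(h - 1)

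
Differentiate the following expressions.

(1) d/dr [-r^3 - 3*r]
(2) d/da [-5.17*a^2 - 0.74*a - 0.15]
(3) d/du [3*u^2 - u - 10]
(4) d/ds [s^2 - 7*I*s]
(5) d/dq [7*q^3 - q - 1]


(1) = -3*r^2 - 3
(2) = -10.34*a - 0.74
(3) = 6*u - 1
(4) = 2*s - 7*I
(5) = 21*q^2 - 1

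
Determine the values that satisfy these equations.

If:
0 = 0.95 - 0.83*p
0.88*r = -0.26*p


Then:
p = 1.14
r = -0.34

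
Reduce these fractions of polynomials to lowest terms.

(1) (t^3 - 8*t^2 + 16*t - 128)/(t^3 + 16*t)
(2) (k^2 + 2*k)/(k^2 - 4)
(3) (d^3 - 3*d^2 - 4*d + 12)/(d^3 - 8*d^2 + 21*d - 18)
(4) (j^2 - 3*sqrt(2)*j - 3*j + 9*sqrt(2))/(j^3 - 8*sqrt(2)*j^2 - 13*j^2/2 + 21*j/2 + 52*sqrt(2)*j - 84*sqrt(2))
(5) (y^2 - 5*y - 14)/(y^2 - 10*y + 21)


(1) = (t - 8)/t
(2) = k/(k - 2)
(3) = (d + 2)/(d - 3)
(4) = (2*j - 6*sqrt(2))/(2*j^2 + j*(-16*sqrt(2) - 7) + 56*sqrt(2))
(5) = (y + 2)/(y - 3)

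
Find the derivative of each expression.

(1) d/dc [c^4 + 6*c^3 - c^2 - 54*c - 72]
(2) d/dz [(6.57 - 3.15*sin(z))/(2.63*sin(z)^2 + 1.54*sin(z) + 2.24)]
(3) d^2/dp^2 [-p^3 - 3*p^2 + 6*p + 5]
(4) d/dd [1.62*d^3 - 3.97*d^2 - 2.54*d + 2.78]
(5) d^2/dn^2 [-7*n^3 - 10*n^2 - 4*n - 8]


(1) = 4*c^3 + 18*c^2 - 2*c - 54
(2) = (8.2845*sin(z)^2 - 34.5582*sin(z) - 17.1738)*cos(z)/(6.9169*sin(z)^4 + 8.1004*sin(z)^3 + 14.154*sin(z)^2 + 6.8992*sin(z) + 5.0176)
(3) = -6*p - 6
(4) = 4.86*d^2 - 7.94*d - 2.54
(5) = -42*n - 20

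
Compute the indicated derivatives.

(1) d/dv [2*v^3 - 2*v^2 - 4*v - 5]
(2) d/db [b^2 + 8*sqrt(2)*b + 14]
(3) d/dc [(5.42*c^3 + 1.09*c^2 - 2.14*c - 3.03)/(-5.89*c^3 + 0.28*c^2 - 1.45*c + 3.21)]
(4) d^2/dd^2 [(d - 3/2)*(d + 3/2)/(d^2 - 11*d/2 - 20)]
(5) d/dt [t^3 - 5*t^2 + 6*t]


(1) = 6*v^2 - 4*v - 4
(2) = 2*b + 8*sqrt(2)
(3) = (7.9377*c^4 - 40.9272*c^3 - 2.3268*c^2 + 8.6946*c - 11.2629)/(34.6921*c^6 - 3.2984*c^5 + 17.1594*c^4 - 38.6258*c^3 + 3.9001*c^2 - 9.309*c + 10.3041)
(4) = (88*d^3 + 852*d^2 + 594*d + 4591)/(8*d^6 - 132*d^5 + 246*d^4 + 3949*d^3 - 4920*d^2 - 52800*d - 64000)
(5) = 3*t^2 - 10*t + 6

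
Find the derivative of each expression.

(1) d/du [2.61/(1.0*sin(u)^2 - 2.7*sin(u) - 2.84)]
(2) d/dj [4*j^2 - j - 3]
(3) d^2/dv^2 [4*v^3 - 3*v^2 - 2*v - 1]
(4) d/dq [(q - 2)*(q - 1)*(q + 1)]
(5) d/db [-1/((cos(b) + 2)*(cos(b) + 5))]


(1) = (7.047 - 5.22*sin(u))*cos(u)/(-1.0*sin(u)^2 + 2.7*sin(u) + 2.84)^2
(2) = 8*j - 1
(3) = 24*v - 6
(4) = 3*q^2 - 4*q - 1
(5) = -(2*cos(b) + 7)*sin(b)/((cos(b) + 2)^2*(cos(b) + 5)^2)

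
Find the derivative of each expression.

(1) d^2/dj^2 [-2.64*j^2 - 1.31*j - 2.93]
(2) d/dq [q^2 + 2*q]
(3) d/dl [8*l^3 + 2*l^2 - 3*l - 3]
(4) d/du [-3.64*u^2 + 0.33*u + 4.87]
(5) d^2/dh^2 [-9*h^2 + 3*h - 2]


(1) = -5.28000000000000
(2) = 2*q + 2
(3) = 24*l^2 + 4*l - 3
(4) = 0.33 - 7.28*u
(5) = -18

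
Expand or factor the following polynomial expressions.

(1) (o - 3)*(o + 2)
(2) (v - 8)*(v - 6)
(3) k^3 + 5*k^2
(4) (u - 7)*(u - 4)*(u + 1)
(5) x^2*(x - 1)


(1) = o^2 - o - 6
(2) = v^2 - 14*v + 48
(3) = k^2*(k + 5)
(4) = u^3 - 10*u^2 + 17*u + 28
(5) = x^3 - x^2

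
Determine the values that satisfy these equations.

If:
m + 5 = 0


Then:
m = -5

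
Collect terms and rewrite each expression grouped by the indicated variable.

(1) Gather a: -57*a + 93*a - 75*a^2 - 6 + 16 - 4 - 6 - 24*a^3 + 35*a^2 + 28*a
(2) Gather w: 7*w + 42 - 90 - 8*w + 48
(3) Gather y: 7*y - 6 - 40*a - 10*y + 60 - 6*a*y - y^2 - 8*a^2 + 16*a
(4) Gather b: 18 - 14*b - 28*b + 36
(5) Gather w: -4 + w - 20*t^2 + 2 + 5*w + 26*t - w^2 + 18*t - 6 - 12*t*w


(1) = -24*a^3 - 40*a^2 + 64*a
(2) = -w
(3) = -8*a^2 - 24*a - y^2 + y*(-6*a - 3) + 54
(4) = 54 - 42*b
(5) = -20*t^2 + 44*t - w^2 + w*(6 - 12*t) - 8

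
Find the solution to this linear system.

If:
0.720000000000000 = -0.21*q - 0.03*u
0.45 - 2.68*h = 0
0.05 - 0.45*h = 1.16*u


Then:
h = 0.17
q = -3.43
u = -0.02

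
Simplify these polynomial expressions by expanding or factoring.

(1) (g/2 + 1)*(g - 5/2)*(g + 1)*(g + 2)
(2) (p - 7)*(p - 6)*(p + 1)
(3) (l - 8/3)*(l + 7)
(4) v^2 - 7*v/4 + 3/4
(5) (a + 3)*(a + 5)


(1) = g^4/2 + 5*g^3/4 - 9*g^2/4 - 8*g - 5
(2) = p^3 - 12*p^2 + 29*p + 42
(3) = l^2 + 13*l/3 - 56/3
(4) = (v - 1)*(v - 3/4)
(5) = a^2 + 8*a + 15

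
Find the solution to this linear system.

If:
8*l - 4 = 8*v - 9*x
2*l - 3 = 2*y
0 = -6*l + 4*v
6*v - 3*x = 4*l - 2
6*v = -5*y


Then:
No Solution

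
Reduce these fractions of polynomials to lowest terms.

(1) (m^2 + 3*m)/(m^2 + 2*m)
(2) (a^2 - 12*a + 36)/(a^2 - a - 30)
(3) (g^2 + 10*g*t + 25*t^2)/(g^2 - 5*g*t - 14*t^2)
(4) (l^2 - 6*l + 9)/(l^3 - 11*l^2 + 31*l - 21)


(1) = (m + 3)/(m + 2)
(2) = (a - 6)/(a + 5)
(3) = (-g^2 - 10*g*t - 25*t^2)/(-g^2 + 5*g*t + 14*t^2)
(4) = (l - 3)/(l^2 - 8*l + 7)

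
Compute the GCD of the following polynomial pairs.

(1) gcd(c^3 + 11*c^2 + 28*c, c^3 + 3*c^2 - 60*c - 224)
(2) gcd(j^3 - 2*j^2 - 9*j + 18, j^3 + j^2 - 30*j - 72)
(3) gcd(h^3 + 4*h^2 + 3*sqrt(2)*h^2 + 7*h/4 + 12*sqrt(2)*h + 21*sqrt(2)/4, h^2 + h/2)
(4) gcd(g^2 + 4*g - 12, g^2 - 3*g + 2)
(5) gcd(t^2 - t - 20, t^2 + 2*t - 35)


(1) = c^2 + 11*c + 28
(2) = j + 3
(3) = gcd((h + 1/2)*(h + 7/2)*(h + 3*sqrt(2)), h*(h + 1/2)) = h + 1/2
(4) = gcd((g - 2)*(g + 6), (g - 2)*(g - 1)) = g - 2
(5) = gcd((t - 5)*(t + 4), (t - 5)*(t + 7)) = t - 5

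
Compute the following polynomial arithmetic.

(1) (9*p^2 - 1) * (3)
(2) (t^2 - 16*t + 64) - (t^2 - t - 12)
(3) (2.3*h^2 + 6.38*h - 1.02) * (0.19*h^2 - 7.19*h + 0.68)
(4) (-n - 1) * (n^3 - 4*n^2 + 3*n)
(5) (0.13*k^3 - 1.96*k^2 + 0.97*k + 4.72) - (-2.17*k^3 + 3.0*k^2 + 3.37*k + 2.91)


(1) = 27*p^2 - 3
(2) = 76 - 15*t
(3) = 0.437*h^4 - 15.3248*h^3 - 44.502*h^2 + 11.6722*h - 0.6936
(4) = -n^4 + 3*n^3 + n^2 - 3*n
(5) = 2.3*k^3 - 4.96*k^2 - 2.4*k + 1.81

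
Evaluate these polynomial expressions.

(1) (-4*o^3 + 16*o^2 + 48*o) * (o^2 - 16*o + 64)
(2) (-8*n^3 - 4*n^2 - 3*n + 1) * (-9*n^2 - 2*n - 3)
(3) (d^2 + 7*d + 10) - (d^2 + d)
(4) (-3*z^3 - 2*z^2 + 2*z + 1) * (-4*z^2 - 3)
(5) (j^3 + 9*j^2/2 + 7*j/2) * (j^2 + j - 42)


(1) = -4*o^5 + 80*o^4 - 464*o^3 + 256*o^2 + 3072*o
(2) = 72*n^5 + 52*n^4 + 59*n^3 + 9*n^2 + 7*n - 3
(3) = 6*d + 10
(4) = 12*z^5 + 8*z^4 + z^3 + 2*z^2 - 6*z - 3
(5) = j^5 + 11*j^4/2 - 34*j^3 - 371*j^2/2 - 147*j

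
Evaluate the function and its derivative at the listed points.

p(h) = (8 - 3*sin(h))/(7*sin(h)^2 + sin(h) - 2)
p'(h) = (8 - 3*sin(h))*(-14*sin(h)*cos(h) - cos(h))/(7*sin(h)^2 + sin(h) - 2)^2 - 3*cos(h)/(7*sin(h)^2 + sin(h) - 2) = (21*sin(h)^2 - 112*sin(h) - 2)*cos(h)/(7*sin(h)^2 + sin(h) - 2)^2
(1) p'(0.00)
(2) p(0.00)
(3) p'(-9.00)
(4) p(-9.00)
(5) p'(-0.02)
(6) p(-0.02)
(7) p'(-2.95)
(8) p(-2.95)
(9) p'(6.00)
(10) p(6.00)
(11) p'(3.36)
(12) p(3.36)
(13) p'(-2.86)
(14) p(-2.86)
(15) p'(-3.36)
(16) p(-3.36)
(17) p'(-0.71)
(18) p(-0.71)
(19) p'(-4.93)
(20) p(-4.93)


(1) = -0.50
(2) = -4.00
(3) = -29.06
(4) = -7.55
(5) = 0.06
(6) = -4.00
(7) = -5.26
(8) = -4.43
(9) = 9.89
(10) = -5.10
(11) = -6.37
(12) = -4.58
(13) = -9.78
(14) = -5.08
(15) = 11.66
(16) = -5.05
(17) = 583.24
(18) = 30.88
(19) = -0.62
(20) = 0.90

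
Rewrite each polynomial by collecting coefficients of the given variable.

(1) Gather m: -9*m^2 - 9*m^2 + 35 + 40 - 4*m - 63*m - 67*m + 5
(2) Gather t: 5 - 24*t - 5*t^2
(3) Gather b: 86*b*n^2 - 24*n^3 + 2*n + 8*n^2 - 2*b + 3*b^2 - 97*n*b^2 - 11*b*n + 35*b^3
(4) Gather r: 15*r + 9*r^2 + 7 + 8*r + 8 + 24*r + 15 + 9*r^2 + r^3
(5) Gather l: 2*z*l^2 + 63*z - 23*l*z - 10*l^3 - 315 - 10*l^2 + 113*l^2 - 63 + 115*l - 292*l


(1) = -18*m^2 - 134*m + 80
(2) = -5*t^2 - 24*t + 5
(3) = 35*b^3 + b^2*(3 - 97*n) + b*(86*n^2 - 11*n - 2) - 24*n^3 + 8*n^2 + 2*n
(4) = r^3 + 18*r^2 + 47*r + 30
(5) = -10*l^3 + l^2*(2*z + 103) + l*(-23*z - 177) + 63*z - 378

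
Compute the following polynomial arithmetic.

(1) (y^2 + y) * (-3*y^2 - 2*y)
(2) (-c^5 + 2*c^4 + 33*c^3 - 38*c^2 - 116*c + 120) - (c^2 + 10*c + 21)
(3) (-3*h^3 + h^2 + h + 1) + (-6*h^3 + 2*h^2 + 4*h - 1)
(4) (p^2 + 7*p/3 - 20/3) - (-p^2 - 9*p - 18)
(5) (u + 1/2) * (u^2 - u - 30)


(1) = -3*y^4 - 5*y^3 - 2*y^2
(2) = -c^5 + 2*c^4 + 33*c^3 - 39*c^2 - 126*c + 99
(3) = -9*h^3 + 3*h^2 + 5*h
(4) = 2*p^2 + 34*p/3 + 34/3
(5) = u^3 - u^2/2 - 61*u/2 - 15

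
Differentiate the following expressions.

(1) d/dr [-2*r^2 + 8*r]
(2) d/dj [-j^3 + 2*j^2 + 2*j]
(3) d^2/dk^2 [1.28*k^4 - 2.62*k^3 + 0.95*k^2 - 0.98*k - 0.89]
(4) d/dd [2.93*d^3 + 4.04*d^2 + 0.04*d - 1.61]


(1) = 8 - 4*r
(2) = -3*j^2 + 4*j + 2
(3) = 15.36*k^2 - 15.72*k + 1.9
(4) = 8.79*d^2 + 8.08*d + 0.04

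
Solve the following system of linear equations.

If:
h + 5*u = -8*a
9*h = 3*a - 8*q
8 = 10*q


Then:
a = 32/375 - 3*u/5
h = -u/5 - 256/375
q = 4/5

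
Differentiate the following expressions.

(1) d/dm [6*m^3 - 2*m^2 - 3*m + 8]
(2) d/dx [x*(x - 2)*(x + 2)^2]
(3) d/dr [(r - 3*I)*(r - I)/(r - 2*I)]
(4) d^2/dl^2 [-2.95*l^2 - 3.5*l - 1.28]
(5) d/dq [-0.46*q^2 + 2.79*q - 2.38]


(1) = 18*m^2 - 4*m - 3
(2) = 4*x^3 + 6*x^2 - 8*x - 8
(3) = (r^2 - 4*I*r - 5)/(r^2 - 4*I*r - 4)
(4) = -5.90000000000000
(5) = 2.79 - 0.92*q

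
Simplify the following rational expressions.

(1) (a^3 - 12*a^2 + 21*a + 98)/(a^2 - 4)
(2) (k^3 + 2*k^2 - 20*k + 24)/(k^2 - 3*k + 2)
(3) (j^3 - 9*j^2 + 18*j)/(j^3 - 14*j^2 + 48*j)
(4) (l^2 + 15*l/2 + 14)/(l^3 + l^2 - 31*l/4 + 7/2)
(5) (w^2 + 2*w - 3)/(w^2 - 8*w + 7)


(1) = (a^2 - 14*a + 49)/(a - 2)
(2) = (k^2 + 4*k - 12)/(k - 1)
(3) = (j - 3)/(j - 8)
(4) = (2*l + 8)/(2*l^2 - 5*l + 2)
(5) = (w + 3)/(w - 7)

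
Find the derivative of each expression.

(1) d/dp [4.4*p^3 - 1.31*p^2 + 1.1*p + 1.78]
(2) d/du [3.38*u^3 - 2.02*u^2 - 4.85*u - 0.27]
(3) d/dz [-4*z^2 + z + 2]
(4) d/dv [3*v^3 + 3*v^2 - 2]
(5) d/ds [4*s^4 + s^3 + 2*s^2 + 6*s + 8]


(1) = 13.2*p^2 - 2.62*p + 1.1
(2) = 10.14*u^2 - 4.04*u - 4.85
(3) = 1 - 8*z
(4) = 3*v*(3*v + 2)
(5) = 16*s^3 + 3*s^2 + 4*s + 6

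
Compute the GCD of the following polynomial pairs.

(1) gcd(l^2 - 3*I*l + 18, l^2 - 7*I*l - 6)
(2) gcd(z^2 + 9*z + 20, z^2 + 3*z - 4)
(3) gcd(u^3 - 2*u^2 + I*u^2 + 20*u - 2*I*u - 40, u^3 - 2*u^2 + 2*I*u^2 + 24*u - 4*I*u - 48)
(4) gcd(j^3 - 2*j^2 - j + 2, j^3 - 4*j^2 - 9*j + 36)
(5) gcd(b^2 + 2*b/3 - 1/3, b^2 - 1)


(1) = gcd((l - 6*I)*(l + 3*I), (l - 6*I)*(l - I)) = l - 6*I
(2) = z + 4
(3) = gcd((u - 2)*(u - 4*I)*(u + 5*I), (u - 2)*(u - 4*I)*(u + 6*I)) = u^2 + u*(-2 - 4*I) + 8*I
(4) = gcd((j - 2)*(j - 1)*(j + 1), (j - 4)*(j - 3)*(j + 3)) = 1
(5) = b + 1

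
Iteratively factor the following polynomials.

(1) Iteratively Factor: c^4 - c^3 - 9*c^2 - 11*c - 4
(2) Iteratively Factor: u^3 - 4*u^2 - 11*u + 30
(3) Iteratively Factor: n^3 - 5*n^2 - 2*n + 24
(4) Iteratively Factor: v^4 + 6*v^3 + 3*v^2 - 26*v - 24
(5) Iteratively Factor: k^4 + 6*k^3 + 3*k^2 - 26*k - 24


(1) = (c + 1)*(c^3 - 2*c^2 - 7*c - 4) = (c + 1)^2*(c^2 - 3*c - 4) = (c - 4)*(c + 1)^2*(c + 1)
(2) = (u - 5)*(u^2 + u - 6) = (u - 5)*(u - 2)*(u + 3)
(3) = (n + 2)*(n^2 - 7*n + 12) = (n - 4)*(n + 2)*(n - 3)
(4) = (v + 1)*(v^3 + 5*v^2 - 2*v - 24) = (v + 1)*(v + 3)*(v^2 + 2*v - 8) = (v + 1)*(v + 3)*(v + 4)*(v - 2)
(5) = (k + 1)*(k^3 + 5*k^2 - 2*k - 24) = (k + 1)*(k + 3)*(k^2 + 2*k - 8) = (k + 1)*(k + 3)*(k + 4)*(k - 2)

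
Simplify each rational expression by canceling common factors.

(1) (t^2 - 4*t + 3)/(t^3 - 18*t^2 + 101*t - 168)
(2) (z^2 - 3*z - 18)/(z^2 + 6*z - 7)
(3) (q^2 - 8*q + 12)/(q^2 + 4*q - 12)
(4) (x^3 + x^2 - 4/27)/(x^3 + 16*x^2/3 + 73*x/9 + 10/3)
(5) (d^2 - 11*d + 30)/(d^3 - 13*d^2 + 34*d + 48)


(1) = (t - 1)/(t^2 - 15*t + 56)
(2) = (z^2 - 3*z - 18)/(z^2 + 6*z - 7)
(3) = (q - 6)/(q + 6)
(4) = (9*x^2 + 3*x - 2)/(9*x^2 + 42*x + 45)
(5) = (d - 5)/(d^2 - 7*d - 8)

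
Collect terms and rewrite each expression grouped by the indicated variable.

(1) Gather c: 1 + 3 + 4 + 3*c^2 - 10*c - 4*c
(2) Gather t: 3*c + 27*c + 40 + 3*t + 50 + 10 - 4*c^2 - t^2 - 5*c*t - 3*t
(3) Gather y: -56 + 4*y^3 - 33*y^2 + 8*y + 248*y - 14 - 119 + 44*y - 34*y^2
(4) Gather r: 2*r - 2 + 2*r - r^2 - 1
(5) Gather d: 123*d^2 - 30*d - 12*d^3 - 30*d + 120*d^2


(1) = 3*c^2 - 14*c + 8
(2) = -4*c^2 - 5*c*t + 30*c - t^2 + 100
(3) = 4*y^3 - 67*y^2 + 300*y - 189
(4) = -r^2 + 4*r - 3
(5) = -12*d^3 + 243*d^2 - 60*d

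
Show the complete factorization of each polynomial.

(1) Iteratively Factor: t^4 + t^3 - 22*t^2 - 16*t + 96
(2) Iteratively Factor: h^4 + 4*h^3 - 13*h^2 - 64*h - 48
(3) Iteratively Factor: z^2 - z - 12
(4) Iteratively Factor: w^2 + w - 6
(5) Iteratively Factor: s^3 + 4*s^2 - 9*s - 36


(1) = (t - 4)*(t^3 + 5*t^2 - 2*t - 24) = (t - 4)*(t - 2)*(t^2 + 7*t + 12) = (t - 4)*(t - 2)*(t + 4)*(t + 3)
(2) = (h + 4)*(h^3 - 13*h - 12) = (h + 3)*(h + 4)*(h^2 - 3*h - 4) = (h + 1)*(h + 3)*(h + 4)*(h - 4)
(3) = (z - 4)*(z + 3)
(4) = (w - 2)*(w + 3)
(5) = (s + 3)*(s^2 + s - 12) = (s + 3)*(s + 4)*(s - 3)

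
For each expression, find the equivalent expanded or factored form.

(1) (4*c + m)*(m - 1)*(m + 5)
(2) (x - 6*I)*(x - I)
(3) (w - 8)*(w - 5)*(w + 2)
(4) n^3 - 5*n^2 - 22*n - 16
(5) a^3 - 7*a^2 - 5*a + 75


(1) = 4*c*m^2 + 16*c*m - 20*c + m^3 + 4*m^2 - 5*m
(2) = x^2 - 7*I*x - 6
(3) = w^3 - 11*w^2 + 14*w + 80
(4) = (n - 8)*(n + 1)*(n + 2)
(5) = (a - 5)^2*(a + 3)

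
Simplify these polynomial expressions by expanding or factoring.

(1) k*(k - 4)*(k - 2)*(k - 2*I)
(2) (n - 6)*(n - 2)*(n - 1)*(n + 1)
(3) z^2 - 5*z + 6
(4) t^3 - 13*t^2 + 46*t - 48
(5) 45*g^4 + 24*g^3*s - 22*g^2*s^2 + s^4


(1) = k^4 - 6*k^3 - 2*I*k^3 + 8*k^2 + 12*I*k^2 - 16*I*k
(2) = n^4 - 8*n^3 + 11*n^2 + 8*n - 12
(3) = (z - 3)*(z - 2)
(4) = (t - 8)*(t - 3)*(t - 2)
(5) = (-3*g + s)^2*(g + s)*(5*g + s)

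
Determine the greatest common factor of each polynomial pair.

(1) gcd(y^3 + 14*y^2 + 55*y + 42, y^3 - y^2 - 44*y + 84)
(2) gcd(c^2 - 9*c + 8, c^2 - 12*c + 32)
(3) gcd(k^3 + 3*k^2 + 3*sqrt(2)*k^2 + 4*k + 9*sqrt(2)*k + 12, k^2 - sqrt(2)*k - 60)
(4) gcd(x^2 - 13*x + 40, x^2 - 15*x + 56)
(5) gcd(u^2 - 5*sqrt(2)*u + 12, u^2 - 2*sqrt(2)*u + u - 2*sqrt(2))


(1) = y + 7
(2) = c - 8
(3) = gcd((k + 3)*(k + sqrt(2))*(k + 2*sqrt(2)), (k - 6*sqrt(2))*(k + 5*sqrt(2))) = 1
(4) = x - 8
(5) = u - 2*sqrt(2)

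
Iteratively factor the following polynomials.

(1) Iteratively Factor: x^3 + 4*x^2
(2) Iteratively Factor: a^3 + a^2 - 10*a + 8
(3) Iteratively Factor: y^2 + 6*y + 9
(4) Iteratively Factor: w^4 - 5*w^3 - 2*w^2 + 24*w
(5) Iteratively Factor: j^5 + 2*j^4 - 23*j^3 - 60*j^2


(1) = (x)*(x^2 + 4*x) = x^2*(x + 4)
(2) = (a - 2)*(a^2 + 3*a - 4) = (a - 2)*(a + 4)*(a - 1)
(3) = (y + 3)*(y + 3)
(4) = (w - 3)*(w^3 - 2*w^2 - 8*w) = (w - 3)*(w + 2)*(w^2 - 4*w) = w*(w - 3)*(w + 2)*(w - 4)
(5) = (j - 5)*(j^4 + 7*j^3 + 12*j^2) = j*(j - 5)*(j^3 + 7*j^2 + 12*j) = j^2*(j - 5)*(j^2 + 7*j + 12) = j^2*(j - 5)*(j + 3)*(j + 4)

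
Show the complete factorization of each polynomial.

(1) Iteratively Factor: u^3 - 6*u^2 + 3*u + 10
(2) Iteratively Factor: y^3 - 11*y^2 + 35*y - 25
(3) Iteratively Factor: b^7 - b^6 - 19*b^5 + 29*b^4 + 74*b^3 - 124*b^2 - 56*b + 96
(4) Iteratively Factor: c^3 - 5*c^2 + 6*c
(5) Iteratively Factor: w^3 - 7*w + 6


(1) = (u - 2)*(u^2 - 4*u - 5) = (u - 5)*(u - 2)*(u + 1)
(2) = (y - 5)*(y^2 - 6*y + 5) = (y - 5)*(y - 1)*(y - 5)
(3) = (b - 3)*(b^6 + 2*b^5 - 13*b^4 - 10*b^3 + 44*b^2 + 8*b - 32) = (b - 3)*(b + 1)*(b^5 + b^4 - 14*b^3 + 4*b^2 + 40*b - 32) = (b - 3)*(b - 2)*(b + 1)*(b^4 + 3*b^3 - 8*b^2 - 12*b + 16) = (b - 3)*(b - 2)*(b + 1)*(b + 4)*(b^3 - b^2 - 4*b + 4) = (b - 3)*(b - 2)^2*(b + 1)*(b + 4)*(b^2 + b - 2) = (b - 3)*(b - 2)^2*(b + 1)*(b + 2)*(b + 4)*(b - 1)
(4) = (c - 2)*(c^2 - 3*c) = (c - 3)*(c - 2)*(c)
(5) = (w + 3)*(w^2 - 3*w + 2) = (w - 1)*(w + 3)*(w - 2)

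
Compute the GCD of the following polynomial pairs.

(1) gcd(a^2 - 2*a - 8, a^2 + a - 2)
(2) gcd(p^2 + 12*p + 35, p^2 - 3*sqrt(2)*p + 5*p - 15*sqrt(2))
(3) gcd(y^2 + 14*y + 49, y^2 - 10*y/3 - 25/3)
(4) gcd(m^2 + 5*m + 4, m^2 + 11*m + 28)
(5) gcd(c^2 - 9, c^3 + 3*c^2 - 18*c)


(1) = a + 2
(2) = p + 5
(3) = gcd((y + 7)^2, (y - 5)*(y + 5/3)) = 1
(4) = m + 4
(5) = c - 3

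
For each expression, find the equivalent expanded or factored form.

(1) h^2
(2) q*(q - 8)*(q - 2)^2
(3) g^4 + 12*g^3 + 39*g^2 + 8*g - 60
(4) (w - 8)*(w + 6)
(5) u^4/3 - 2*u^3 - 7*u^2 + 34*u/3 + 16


(1) = h^2
(2) = q^4 - 12*q^3 + 36*q^2 - 32*q
(3) = (g - 1)*(g + 2)*(g + 5)*(g + 6)
(4) = w^2 - 2*w - 48
(5) = (u/3 + 1)*(u - 8)*(u - 2)*(u + 1)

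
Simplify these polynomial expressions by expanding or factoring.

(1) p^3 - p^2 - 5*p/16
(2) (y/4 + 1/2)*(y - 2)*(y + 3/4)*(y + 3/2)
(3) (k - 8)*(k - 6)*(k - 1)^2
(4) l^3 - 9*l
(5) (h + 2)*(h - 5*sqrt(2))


(1) = p*(p - 5/4)*(p + 1/4)
(2) = y^4/4 + 9*y^3/16 - 23*y^2/32 - 9*y/4 - 9/8
(3) = k^4 - 16*k^3 + 77*k^2 - 110*k + 48
(4) = l*(l - 3)*(l + 3)
(5) = h^2 - 5*sqrt(2)*h + 2*h - 10*sqrt(2)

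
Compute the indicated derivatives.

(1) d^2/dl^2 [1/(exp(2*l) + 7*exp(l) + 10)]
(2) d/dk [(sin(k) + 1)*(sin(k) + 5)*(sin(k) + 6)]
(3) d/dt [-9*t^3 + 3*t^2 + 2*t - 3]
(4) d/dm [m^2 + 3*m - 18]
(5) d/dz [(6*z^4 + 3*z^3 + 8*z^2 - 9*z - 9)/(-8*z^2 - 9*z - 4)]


(1) = (2*(2*exp(l) + 7)^2*exp(l) - (4*exp(l) + 7)*(exp(2*l) + 7*exp(l) + 10))*exp(l)/(exp(2*l) + 7*exp(l) + 10)^3
(2) = (3*sin(k)^2 + 24*sin(k) + 41)*cos(k)
(3) = -27*t^2 + 6*t + 2
(4) = 2*m + 3
(5) = (-96*z^5 - 186*z^4 - 150*z^3 - 180*z^2 - 208*z - 45)/(64*z^4 + 144*z^3 + 145*z^2 + 72*z + 16)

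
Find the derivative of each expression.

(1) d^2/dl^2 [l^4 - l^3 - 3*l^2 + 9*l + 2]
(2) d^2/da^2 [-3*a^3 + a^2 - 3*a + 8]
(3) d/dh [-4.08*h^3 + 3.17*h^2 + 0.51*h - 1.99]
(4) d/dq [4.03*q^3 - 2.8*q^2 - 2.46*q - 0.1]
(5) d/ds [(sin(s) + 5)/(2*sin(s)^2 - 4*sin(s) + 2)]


(1) = 12*l^2 - 6*l - 6
(2) = 2 - 18*a
(3) = -12.24*h^2 + 6.34*h + 0.51
(4) = 12.09*q^2 - 5.6*q - 2.46
(5) = -(sin(s) + 11)*cos(s)/(2*(sin(s) - 1)^3)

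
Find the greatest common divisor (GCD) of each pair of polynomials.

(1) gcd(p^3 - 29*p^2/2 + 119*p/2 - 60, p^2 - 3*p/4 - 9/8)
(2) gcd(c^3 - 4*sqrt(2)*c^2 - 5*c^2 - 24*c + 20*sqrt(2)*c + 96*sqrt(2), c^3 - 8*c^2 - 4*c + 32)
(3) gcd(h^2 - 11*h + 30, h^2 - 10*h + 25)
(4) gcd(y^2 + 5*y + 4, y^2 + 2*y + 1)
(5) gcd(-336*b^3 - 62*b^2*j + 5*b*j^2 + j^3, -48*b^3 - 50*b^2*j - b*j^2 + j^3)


(1) = gcd((p - 8)*(p - 5)*(p - 3/2), (p - 3/2)*(p + 3/4)) = p - 3/2
(2) = c - 8
(3) = h - 5
(4) = gcd((y + 1)*(y + 4), (y + 1)^2) = y + 1
(5) = 48*b^2 + 2*b*j - j^2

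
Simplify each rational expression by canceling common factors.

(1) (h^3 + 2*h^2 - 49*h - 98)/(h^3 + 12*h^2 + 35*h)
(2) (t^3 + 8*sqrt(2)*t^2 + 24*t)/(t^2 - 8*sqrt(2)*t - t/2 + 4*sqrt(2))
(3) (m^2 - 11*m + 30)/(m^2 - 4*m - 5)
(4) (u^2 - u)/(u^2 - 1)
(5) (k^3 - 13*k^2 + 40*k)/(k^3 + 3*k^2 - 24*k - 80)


(1) = (h^2 - 5*h - 14)/(h^2 + 5*h)
(2) = (2*t^3 + 16*sqrt(2)*t^2 + 48*t)/(2*t^2 + t*(-16*sqrt(2) - 1) + 8*sqrt(2))
(3) = (m - 6)/(m + 1)
(4) = u/(u + 1)
(5) = (k^2 - 8*k)/(k^2 + 8*k + 16)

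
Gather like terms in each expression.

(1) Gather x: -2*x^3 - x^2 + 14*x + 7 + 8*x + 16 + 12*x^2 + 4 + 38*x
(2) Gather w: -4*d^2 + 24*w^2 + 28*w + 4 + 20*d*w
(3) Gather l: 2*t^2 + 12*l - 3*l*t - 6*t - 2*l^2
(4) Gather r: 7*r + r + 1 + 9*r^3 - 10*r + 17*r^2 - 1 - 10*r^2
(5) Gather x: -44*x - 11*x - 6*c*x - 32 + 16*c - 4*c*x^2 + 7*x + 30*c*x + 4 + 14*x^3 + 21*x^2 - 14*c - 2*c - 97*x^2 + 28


(1) = -2*x^3 + 11*x^2 + 60*x + 27
(2) = -4*d^2 + 24*w^2 + w*(20*d + 28) + 4
(3) = -2*l^2 + l*(12 - 3*t) + 2*t^2 - 6*t
(4) = 9*r^3 + 7*r^2 - 2*r
(5) = 14*x^3 + x^2*(-4*c - 76) + x*(24*c - 48)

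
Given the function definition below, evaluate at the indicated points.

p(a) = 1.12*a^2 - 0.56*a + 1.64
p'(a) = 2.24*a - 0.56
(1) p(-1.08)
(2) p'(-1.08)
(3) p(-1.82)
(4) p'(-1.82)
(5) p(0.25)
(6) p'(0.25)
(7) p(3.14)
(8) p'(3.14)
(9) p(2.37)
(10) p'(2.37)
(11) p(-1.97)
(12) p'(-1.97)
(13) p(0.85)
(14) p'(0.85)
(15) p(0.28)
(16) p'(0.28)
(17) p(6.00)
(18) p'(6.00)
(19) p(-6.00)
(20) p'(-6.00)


(1) = 3.55
(2) = -2.98
(3) = 6.37
(4) = -4.64
(5) = 1.57
(6) = 0.00
(7) = 10.92
(8) = 6.47
(9) = 6.60
(10) = 4.75
(11) = 7.09
(12) = -4.97
(13) = 1.97
(14) = 1.34
(15) = 1.57
(16) = 0.07
(17) = 38.60
(18) = 12.88
(19) = 45.32
(20) = -14.00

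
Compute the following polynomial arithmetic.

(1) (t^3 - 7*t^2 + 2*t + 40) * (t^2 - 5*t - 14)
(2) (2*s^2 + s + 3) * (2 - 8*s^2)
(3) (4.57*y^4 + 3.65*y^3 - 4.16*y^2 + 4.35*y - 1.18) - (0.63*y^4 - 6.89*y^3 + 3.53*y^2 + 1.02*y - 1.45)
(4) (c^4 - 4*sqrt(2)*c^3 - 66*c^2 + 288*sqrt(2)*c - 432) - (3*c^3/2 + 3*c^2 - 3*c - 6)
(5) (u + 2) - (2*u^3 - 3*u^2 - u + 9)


(1) = t^5 - 12*t^4 + 23*t^3 + 128*t^2 - 228*t - 560
(2) = -16*s^4 - 8*s^3 - 20*s^2 + 2*s + 6
(3) = 3.94*y^4 + 10.54*y^3 - 7.69*y^2 + 3.33*y + 0.27
(4) = c^4 - 4*sqrt(2)*c^3 - 3*c^3/2 - 69*c^2 + 3*c + 288*sqrt(2)*c - 426
(5) = -2*u^3 + 3*u^2 + 2*u - 7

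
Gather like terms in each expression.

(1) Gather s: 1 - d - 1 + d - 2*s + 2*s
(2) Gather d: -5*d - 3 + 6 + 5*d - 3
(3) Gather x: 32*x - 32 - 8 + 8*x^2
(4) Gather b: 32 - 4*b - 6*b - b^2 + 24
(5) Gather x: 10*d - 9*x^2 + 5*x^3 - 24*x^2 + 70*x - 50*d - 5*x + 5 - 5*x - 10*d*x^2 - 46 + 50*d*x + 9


(1) = 0
(2) = 0
(3) = 8*x^2 + 32*x - 40
(4) = -b^2 - 10*b + 56
(5) = -40*d + 5*x^3 + x^2*(-10*d - 33) + x*(50*d + 60) - 32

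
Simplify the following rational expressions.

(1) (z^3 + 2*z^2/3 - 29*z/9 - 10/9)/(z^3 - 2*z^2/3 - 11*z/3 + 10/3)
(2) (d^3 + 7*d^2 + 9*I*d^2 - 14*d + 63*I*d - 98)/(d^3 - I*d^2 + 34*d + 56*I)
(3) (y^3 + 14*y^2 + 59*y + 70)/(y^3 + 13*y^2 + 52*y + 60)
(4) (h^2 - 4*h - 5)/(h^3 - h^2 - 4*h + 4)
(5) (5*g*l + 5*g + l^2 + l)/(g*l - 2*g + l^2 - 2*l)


(1) = (3*z + 1)/(3*z - 3)
(2) = (d^2 + d*(7 + 7*I) + 49*I)/(d^2 - 3*I*d + 28)
(3) = (y + 7)/(y + 6)
(4) = (h^2 - 4*h - 5)/(h^3 - h^2 - 4*h + 4)
(5) = (5*g*l + 5*g + l^2 + l)/(g*l - 2*g + l^2 - 2*l)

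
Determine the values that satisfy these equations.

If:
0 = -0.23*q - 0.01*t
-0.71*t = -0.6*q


Then:
q = 0.00
t = 0.00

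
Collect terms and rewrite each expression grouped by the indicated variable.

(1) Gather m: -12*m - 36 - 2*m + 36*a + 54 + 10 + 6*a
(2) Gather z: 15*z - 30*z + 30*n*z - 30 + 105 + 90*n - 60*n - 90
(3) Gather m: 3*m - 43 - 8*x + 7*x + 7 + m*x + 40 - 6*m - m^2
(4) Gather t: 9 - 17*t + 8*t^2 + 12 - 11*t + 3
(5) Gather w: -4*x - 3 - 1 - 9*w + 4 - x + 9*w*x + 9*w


(1) = 42*a - 14*m + 28
(2) = 30*n + z*(30*n - 15) - 15
(3) = -m^2 + m*(x - 3) - x + 4
(4) = 8*t^2 - 28*t + 24
(5) = 9*w*x - 5*x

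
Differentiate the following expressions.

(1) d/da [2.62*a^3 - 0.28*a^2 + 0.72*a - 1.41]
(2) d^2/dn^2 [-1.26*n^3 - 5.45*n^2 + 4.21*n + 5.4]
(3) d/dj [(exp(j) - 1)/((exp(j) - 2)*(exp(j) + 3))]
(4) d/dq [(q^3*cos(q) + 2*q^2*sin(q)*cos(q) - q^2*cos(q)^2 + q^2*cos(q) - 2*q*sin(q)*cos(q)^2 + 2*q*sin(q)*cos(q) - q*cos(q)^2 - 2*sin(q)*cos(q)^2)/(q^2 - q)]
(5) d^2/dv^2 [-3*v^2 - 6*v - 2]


(1) = 7.86*a^2 - 0.56*a + 0.72
(2) = -7.56*n - 10.9
(3) = (-exp(2*j) + 2*exp(j) - 5)*exp(j)/(exp(4*j) + 2*exp(3*j) - 11*exp(2*j) - 12*exp(j) + 36)
(4) = (-q^5*sin(q) + 2*q^4*sin(q)*cos(q) + 4*q^4*cos(q)^2 + q^4*cos(q) - 2*q^4 + q^3*sin(q) - 6*q^3*cos(q)^3 + 2*q^3*cos(q) + 2*q^2*sin(q)*cos(q)^2 - 6*q^2*sin(q)*cos(q) - 2*q^2*cos(q)^2 - q^2*cos(q) + 2*q^2 + 4*q*sin(q)*cos(q)^2 + 6*q*cos(q)^3 - 4*q*cos(q) - 2*sin(q)*cos(q)^2)/(q^2*(q^2 - 2*q + 1))
(5) = -6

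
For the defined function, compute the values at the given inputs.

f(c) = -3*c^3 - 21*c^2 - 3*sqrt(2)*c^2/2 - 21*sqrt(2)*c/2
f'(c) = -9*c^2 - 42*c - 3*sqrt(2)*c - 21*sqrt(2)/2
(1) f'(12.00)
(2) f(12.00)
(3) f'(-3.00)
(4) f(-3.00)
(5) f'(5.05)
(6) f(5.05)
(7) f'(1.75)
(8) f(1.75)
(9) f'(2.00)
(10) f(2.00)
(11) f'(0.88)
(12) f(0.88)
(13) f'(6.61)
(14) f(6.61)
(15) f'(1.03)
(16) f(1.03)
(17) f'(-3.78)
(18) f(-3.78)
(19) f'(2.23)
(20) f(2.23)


(1) = -1865.76
(2) = -8691.66
(3) = 42.88
(4) = -82.54
(5) = -477.90
(6) = -1051.00
(7) = -123.34
(8) = -112.87
(9) = -143.33
(10) = -146.18
(11) = -62.51
(12) = -33.02
(13) = -713.74
(14) = -1974.79
(15) = -72.03
(16) = -43.10
(17) = 31.35
(18) = -112.21
(19) = -162.73
(20) = -181.36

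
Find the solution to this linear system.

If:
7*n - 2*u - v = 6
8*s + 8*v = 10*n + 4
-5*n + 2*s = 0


Then:
n = 2/5 - 4*v/5
s = 1 - 2*v
u = -33*v/10 - 8/5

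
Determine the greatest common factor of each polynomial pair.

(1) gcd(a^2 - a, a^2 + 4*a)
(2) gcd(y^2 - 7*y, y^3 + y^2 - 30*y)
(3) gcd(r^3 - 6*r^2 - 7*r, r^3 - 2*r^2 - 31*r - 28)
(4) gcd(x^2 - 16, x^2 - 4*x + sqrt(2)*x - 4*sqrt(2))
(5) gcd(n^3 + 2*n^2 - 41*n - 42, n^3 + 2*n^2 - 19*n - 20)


(1) = gcd(a*(a - 1), a*(a + 4)) = a
(2) = gcd(y*(y - 7), y*(y - 5)*(y + 6)) = y
(3) = r^2 - 6*r - 7
(4) = gcd((x - 4)*(x + 4), (x - 4)*(x + sqrt(2))) = x - 4
(5) = gcd((n - 6)*(n + 1)*(n + 7), (n - 4)*(n + 1)*(n + 5)) = n + 1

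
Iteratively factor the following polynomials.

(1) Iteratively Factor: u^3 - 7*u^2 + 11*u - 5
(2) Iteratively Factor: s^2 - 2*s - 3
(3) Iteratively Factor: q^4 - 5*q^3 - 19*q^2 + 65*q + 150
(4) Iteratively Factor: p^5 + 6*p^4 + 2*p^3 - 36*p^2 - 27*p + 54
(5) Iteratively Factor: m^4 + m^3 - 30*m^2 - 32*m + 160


(1) = (u - 1)*(u^2 - 6*u + 5) = (u - 1)^2*(u - 5)
(2) = (s - 3)*(s + 1)
(3) = (q + 3)*(q^3 - 8*q^2 + 5*q + 50) = (q - 5)*(q + 3)*(q^2 - 3*q - 10) = (q - 5)*(q + 2)*(q + 3)*(q - 5)
(4) = (p + 3)*(p^4 + 3*p^3 - 7*p^2 - 15*p + 18) = (p + 3)^2*(p^3 - 7*p + 6) = (p + 3)^3*(p^2 - 3*p + 2) = (p - 2)*(p + 3)^3*(p - 1)
(5) = (m + 4)*(m^3 - 3*m^2 - 18*m + 40) = (m - 2)*(m + 4)*(m^2 - m - 20) = (m - 5)*(m - 2)*(m + 4)*(m + 4)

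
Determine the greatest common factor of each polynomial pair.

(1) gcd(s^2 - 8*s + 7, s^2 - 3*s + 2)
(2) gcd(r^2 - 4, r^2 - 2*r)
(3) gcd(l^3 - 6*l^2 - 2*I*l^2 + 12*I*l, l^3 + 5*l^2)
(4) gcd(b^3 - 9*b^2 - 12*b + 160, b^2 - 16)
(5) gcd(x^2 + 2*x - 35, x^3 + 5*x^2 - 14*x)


(1) = s - 1
(2) = gcd((r - 2)*(r + 2), r*(r - 2)) = r - 2
(3) = l
(4) = b + 4
(5) = gcd((x - 5)*(x + 7), x*(x - 2)*(x + 7)) = x + 7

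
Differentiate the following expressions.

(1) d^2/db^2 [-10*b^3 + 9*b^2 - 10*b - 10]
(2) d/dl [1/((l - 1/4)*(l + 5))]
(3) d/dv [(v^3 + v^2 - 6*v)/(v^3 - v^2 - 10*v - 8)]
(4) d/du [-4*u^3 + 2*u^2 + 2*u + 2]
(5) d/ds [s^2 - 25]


(1) = 18 - 60*b
(2) = 4*(-8*l - 19)/(16*l^4 + 152*l^3 + 321*l^2 - 190*l + 25)
(3) = 2*(-v^4 - 4*v^3 - 20*v^2 - 8*v + 24)/(v^6 - 2*v^5 - 19*v^4 + 4*v^3 + 116*v^2 + 160*v + 64)
(4) = -12*u^2 + 4*u + 2
(5) = 2*s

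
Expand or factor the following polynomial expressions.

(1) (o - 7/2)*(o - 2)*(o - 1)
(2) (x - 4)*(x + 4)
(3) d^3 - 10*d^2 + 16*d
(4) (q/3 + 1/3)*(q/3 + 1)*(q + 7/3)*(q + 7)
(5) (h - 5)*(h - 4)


(1) = o^3 - 13*o^2/2 + 25*o/2 - 7
(2) = x^2 - 16
(3) = d*(d - 8)*(d - 2)
(4) = q^4/9 + 40*q^3/27 + 170*q^2/27 + 280*q/27 + 49/9
(5) = h^2 - 9*h + 20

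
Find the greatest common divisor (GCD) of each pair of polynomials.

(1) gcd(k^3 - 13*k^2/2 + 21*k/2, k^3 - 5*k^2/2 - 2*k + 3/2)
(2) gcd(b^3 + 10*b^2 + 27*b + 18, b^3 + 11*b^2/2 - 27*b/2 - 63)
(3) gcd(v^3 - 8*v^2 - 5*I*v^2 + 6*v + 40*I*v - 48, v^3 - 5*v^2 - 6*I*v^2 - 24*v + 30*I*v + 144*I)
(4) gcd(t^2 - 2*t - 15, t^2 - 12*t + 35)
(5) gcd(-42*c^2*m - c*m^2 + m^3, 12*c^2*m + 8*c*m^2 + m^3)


(1) = k - 3
(2) = gcd((b + 1)*(b + 3)*(b + 6), (b - 7/2)*(b + 3)*(b + 6)) = b^2 + 9*b + 18
(3) = v^2 + v*(-8 - 6*I) + 48*I
(4) = t - 5
(5) = 6*c*m + m^2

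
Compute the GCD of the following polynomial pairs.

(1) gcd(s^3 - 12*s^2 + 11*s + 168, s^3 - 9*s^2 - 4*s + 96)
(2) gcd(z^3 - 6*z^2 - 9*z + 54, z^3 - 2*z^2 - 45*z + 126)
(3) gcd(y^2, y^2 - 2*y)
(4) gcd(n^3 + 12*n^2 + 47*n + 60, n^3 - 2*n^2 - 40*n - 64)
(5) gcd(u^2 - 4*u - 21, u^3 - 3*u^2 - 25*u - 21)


(1) = gcd((s - 8)*(s - 7)*(s + 3), (s - 8)*(s - 4)*(s + 3)) = s^2 - 5*s - 24
(2) = gcd((z - 6)*(z - 3)*(z + 3), (z - 6)*(z - 3)*(z + 7)) = z^2 - 9*z + 18
(3) = gcd(y^2, y*(y - 2)) = y
(4) = gcd((n + 3)*(n + 4)*(n + 5), (n - 8)*(n + 2)*(n + 4)) = n + 4
(5) = gcd((u - 7)*(u + 3), (u - 7)*(u + 1)*(u + 3)) = u^2 - 4*u - 21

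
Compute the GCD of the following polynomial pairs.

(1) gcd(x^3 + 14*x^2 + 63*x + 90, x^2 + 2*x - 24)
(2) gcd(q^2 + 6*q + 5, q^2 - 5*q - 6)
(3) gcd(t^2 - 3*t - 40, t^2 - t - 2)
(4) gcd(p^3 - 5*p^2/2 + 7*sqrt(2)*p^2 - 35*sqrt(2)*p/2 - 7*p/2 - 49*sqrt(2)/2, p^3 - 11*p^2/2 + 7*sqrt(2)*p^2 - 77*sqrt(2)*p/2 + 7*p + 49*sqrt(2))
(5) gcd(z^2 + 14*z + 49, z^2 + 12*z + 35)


(1) = gcd((x + 3)*(x + 5)*(x + 6), (x - 4)*(x + 6)) = x + 6
(2) = q + 1
(3) = 1
(4) = p^2 + p*(-7/2 + 7*sqrt(2)) - 49*sqrt(2)/2
(5) = gcd((z + 7)^2, (z + 5)*(z + 7)) = z + 7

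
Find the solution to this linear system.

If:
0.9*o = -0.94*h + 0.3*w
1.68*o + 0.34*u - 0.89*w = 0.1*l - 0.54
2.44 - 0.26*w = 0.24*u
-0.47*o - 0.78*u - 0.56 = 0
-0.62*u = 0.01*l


Then:
h = 6.91
l = -133.04
o = -4.75
u = 2.15
w = 7.40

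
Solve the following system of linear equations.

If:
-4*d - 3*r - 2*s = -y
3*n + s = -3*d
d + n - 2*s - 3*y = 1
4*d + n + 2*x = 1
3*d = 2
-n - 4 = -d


Then:
d = 2/3
n = -10/3
r = -227/27
s = 8
x = 5/6
y = -59/9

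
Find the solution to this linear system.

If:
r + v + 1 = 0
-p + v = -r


Then:
p = -1
r = -v - 1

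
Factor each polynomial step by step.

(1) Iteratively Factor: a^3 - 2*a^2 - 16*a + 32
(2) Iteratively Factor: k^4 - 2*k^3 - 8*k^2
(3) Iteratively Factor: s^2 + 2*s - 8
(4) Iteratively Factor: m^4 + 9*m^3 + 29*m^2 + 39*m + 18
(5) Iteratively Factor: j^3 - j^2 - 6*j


(1) = (a - 2)*(a^2 - 16) = (a - 4)*(a - 2)*(a + 4)
(2) = (k - 4)*(k^3 + 2*k^2) = k*(k - 4)*(k^2 + 2*k) = k^2*(k - 4)*(k + 2)
(3) = (s - 2)*(s + 4)
(4) = (m + 3)*(m^3 + 6*m^2 + 11*m + 6) = (m + 1)*(m + 3)*(m^2 + 5*m + 6) = (m + 1)*(m + 3)^2*(m + 2)
(5) = (j - 3)*(j^2 + 2*j) = (j - 3)*(j + 2)*(j)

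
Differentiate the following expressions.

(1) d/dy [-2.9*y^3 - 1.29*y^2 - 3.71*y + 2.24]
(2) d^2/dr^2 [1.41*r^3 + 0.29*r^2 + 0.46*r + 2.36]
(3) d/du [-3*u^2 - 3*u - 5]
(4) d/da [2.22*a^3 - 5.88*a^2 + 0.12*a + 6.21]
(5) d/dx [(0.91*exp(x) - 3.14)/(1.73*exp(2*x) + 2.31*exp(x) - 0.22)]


(1) = -8.7*y^2 - 2.58*y - 3.71
(2) = 8.46*r + 0.58
(3) = -6*u - 3
(4) = 6.66*a^2 - 11.76*a + 0.12
(5) = (-1.5743*exp(2*x) + 10.8644*exp(x) + 7.0532)*exp(x)/(2.9929*exp(4*x) + 7.9926*exp(3*x) + 4.5749*exp(2*x) - 1.0164*exp(x) + 0.0484)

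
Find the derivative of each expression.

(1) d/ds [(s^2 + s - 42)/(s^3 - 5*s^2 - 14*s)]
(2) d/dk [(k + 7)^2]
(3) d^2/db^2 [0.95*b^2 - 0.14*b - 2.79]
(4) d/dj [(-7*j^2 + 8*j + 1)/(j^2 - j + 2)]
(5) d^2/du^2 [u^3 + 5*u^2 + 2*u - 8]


(1) = (-s^4 - 2*s^3 + 117*s^2 - 420*s - 588)/(s^2*(s^4 - 10*s^3 - 3*s^2 + 140*s + 196))
(2) = 2*k + 14
(3) = 1.90000000000000
(4) = (-j^2 - 30*j + 17)/(j^4 - 2*j^3 + 5*j^2 - 4*j + 4)
(5) = 6*u + 10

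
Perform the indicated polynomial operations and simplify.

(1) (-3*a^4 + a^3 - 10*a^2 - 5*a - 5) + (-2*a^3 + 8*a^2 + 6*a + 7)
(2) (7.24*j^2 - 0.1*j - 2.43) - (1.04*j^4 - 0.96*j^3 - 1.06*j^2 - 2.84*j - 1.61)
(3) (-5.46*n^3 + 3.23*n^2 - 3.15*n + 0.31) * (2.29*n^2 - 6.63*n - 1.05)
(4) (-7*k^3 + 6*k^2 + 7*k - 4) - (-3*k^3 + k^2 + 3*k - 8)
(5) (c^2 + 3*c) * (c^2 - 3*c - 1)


(1) = -3*a^4 - a^3 - 2*a^2 + a + 2
(2) = -1.04*j^4 + 0.96*j^3 + 8.3*j^2 + 2.74*j - 0.82
(3) = -12.5034*n^5 + 43.5965*n^4 - 22.8954*n^3 + 18.2029*n^2 + 1.2522*n - 0.3255
(4) = -4*k^3 + 5*k^2 + 4*k + 4
(5) = c^4 - 10*c^2 - 3*c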